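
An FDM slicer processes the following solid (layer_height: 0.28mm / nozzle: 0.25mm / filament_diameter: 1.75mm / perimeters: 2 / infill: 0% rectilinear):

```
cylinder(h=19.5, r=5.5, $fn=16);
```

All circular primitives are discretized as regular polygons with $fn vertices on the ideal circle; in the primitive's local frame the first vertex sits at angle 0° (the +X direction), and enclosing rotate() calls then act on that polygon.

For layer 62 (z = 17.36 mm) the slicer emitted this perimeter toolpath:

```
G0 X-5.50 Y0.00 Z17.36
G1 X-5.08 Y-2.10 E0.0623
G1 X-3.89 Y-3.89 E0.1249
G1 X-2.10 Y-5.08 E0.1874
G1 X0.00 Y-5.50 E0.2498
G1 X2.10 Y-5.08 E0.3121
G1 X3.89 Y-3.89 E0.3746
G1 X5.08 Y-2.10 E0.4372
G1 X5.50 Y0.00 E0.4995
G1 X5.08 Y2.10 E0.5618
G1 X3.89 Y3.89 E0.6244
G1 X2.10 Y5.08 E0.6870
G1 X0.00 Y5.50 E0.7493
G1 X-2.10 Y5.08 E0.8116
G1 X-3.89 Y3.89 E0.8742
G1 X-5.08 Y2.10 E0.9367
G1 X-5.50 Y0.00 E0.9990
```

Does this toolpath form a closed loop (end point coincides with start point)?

yes

Start point (G0): (-5.50, 0.00). End point (last G1): the path returns to the start — closed.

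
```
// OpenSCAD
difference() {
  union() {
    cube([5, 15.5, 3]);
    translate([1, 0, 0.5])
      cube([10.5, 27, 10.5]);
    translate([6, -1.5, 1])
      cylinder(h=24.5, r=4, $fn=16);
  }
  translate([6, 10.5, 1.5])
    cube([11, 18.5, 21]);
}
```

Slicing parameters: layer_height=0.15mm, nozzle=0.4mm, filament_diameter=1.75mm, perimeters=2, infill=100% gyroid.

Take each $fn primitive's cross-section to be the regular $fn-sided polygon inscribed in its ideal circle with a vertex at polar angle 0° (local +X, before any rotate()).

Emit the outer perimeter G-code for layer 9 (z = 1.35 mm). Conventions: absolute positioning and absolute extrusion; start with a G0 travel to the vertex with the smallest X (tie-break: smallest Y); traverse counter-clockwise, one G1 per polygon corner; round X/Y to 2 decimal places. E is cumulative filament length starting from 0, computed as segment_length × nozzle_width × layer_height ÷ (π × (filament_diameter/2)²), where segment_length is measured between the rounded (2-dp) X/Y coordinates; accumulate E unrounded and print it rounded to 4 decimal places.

G0 X0.00 Y0.00 Z1.35
G1 X2.30 Y0.00 E0.0574
G1 X2.00 Y-1.50 E0.0955
G1 X2.30 Y-3.03 E0.1344
G1 X3.17 Y-4.33 E0.1734
G1 X4.47 Y-5.20 E0.2125
G1 X6.00 Y-5.50 E0.2514
G1 X7.53 Y-5.20 E0.2903
G1 X8.83 Y-4.33 E0.3293
G1 X9.70 Y-3.03 E0.3683
G1 X10.00 Y-1.50 E0.4072
G1 X9.70 Y0.00 E0.4453
G1 X11.50 Y0.00 E0.4902
G1 X11.50 Y27.00 E1.1638
G1 X1.00 Y27.00 E1.4257
G1 X1.00 Y15.50 E1.7126
G1 X0.00 Y15.50 E1.7375
G1 X0.00 Y0.00 E2.1241

At z = 1.35 mm: the cube (footprint 5×15.5) is included at this height; the 10.5×27 cube at (1, 0) contributes its full rectangle; the cylinder at (6, -1.5): section is a regular 16-gon, circumradius r=4; Combining (union): the regions partially overlap (shared area 74.94 mm²), so overlapping operands fuse into one piece — 1 connected region; the cube at (6, 10.5) is absent (z outside [1.5, 22.5]); Subtracting the remaining from the first: none of the subtracted shapes is present at this height, so that combined region is unchanged — 1 connected region. The outline is a single polygon with 17 vertices. Extrusion per mm of travel: 0.4 × 0.15 / (π × 0.875²) = 0.024945. Accumulating E over each segment gives final E = 2.1241.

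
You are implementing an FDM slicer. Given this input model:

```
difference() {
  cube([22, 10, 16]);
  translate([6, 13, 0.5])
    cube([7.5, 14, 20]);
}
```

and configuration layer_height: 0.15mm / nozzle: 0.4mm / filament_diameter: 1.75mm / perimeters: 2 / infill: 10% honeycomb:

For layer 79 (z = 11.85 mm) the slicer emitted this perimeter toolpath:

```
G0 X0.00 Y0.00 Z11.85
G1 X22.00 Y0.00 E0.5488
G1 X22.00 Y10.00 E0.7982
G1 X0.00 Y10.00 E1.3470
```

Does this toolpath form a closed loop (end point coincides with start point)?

Start point (G0): (0.00, 0.00). End point (last G1): the path does not return to the start — open.

no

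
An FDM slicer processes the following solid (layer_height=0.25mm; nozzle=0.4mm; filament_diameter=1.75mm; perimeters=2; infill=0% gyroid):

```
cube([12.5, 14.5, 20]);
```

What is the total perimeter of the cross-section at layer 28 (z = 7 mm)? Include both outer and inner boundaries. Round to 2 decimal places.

54.00 mm

At z = 7 mm: the cube is present — its section is the full 12.5×14.5 rectangle (perimeter 54.00 mm). Overall, the cross-section is a single solid region. Total boundary length (outer) = 54.00 mm.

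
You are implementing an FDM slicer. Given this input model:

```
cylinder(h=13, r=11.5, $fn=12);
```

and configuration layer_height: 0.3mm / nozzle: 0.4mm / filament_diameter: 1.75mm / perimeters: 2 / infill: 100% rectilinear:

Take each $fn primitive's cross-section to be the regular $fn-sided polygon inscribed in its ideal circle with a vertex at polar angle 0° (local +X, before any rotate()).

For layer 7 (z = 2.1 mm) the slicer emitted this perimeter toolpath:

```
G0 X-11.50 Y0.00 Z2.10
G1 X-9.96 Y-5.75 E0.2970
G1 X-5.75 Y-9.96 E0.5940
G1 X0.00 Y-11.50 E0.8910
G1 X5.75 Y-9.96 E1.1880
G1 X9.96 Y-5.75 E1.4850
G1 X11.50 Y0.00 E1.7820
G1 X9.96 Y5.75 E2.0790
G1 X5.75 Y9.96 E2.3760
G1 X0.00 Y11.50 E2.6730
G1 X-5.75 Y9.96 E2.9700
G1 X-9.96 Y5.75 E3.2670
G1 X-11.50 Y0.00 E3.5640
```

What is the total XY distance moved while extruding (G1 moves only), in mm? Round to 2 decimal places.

Sum the Euclidean lengths of each G1 segment: total = 71.44 mm.

71.44 mm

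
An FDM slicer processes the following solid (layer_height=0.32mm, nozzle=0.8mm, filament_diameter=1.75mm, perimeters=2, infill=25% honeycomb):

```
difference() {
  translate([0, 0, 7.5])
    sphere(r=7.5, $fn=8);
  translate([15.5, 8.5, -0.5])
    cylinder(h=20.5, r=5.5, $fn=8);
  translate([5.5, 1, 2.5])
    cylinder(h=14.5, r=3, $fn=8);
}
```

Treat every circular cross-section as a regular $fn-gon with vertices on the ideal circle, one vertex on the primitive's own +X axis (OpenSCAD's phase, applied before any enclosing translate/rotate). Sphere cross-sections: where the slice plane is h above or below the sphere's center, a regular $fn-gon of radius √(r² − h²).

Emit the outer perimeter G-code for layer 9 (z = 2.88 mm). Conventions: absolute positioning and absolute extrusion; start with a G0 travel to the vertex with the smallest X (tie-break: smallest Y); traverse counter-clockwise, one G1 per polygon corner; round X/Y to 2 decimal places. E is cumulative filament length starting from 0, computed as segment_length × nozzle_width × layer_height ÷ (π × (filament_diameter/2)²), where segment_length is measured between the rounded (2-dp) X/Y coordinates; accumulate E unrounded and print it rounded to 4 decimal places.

At z = 2.88 mm: the sphere: section is a regular 8-gon, circumradius = √(r²−h²) = √(7.5²−4.62²) = 5.908; the cylinder at (15.5, 8.5): section is a regular 8-gon, circumradius r=5.5; the r=3 cylinder at (5.5, 1) contributes a regular 8-gon of circumradius 3; Taking the first minus the rest: starting from the r=7.5 sphere, the r=5.5 cylinder at (15.5, 8.5) misses the remaining region (no effect); the r=3 cylinder at (5.5, 1) partially overlaps it — only the 11.34 mm² overlap (of its 25.46 mm²) is removed, clipping the outline — 1 connected region. The outline is a single polygon with 12 vertices. Extrusion per mm of travel: 0.8 × 0.32 / (π × 0.875²) = 0.106432. Accumulating E over each segment gives final E = 4.0408.

G0 X-5.91 Y0.00 Z2.88
G1 X-4.18 Y-4.18 E0.4815
G1 X0.00 Y-5.91 E0.9630
G1 X4.18 Y-4.18 E1.4445
G1 X5.14 Y-1.85 E1.7127
G1 X3.38 Y-1.12 E1.9155
G1 X2.50 Y1.00 E2.1598
G1 X3.38 Y3.12 E2.4041
G1 X4.43 Y3.56 E2.5252
G1 X4.18 Y4.18 E2.5964
G1 X0.00 Y5.91 E3.0779
G1 X-4.18 Y4.18 E3.5594
G1 X-5.91 Y0.00 E4.0408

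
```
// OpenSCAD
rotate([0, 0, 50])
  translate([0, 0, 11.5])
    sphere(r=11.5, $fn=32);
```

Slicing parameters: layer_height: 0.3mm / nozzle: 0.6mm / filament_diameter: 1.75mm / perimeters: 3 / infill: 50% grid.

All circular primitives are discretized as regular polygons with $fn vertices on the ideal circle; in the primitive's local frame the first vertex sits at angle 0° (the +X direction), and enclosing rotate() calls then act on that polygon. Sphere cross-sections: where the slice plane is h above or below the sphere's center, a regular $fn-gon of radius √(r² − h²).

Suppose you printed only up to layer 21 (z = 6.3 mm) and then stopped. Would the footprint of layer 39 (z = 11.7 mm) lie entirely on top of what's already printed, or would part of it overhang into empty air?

part overhangs

Compare the two slices. At z = 6.3: the sphere: section is a regular 32-gon, circumradius = √(r²−h²) = √(11.5²−5.2²) = 10.257 (area = (32/2)·10.257²·sin(360°/32) = 328.41 mm²); (rotated 50° about Z; rotation is an isometry so areas/perimeters/island counts are preserved). At z = 11.7: the r=11.5 sphere slices to a regular 32-gon of circumradius 11.498 (√(r²−h²) with h=0.2 from center) (area = (32/2)·11.498²·sin(360°/32) = 412.69 mm²); (rotated 50° about Z; rotation is an isometry so areas/perimeters/island counts are preserved). Checking containment: at z = 11.7 the cross-section extends beyond the z = 6.3 cross-section by about 84.28 mm².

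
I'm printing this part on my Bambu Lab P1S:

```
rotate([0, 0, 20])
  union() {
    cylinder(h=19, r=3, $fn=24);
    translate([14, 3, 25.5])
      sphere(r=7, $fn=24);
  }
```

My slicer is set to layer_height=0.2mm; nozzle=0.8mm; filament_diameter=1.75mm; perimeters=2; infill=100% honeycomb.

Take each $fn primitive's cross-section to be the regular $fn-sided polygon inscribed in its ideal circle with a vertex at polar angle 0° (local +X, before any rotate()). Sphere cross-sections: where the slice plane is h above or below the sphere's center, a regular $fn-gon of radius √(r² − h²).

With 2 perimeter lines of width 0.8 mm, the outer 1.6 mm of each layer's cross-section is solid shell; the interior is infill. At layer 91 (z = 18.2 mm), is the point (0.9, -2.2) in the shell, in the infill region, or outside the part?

At z = 18.2 mm: the r=3 cylinder gives a regular 24-gon of circumradius 3 (constant along its height); the sphere at (14, 3) does not reach this height (|z−center|=7.300 > r=7); Taking the union: only the r=3 cylinder is present, so the union is just that shape — 1 connected region; (whole slice rotated 20° about Z — lengths, areas and connectivity unchanged). Overall, the cross-section is a single solid region. Undo the 20° rotation: the query point maps to (0.093, -2.375) in the un-rotated model frame. The nearest boundary edge runs (-0.00, -3.00)→(0.78, -2.90); distance from the point to it = 0.61 mm. The point is inside the cross-section, 0.61 mm from the nearest boundary — within the 1.6 mm shell band (2 × 0.8).

shell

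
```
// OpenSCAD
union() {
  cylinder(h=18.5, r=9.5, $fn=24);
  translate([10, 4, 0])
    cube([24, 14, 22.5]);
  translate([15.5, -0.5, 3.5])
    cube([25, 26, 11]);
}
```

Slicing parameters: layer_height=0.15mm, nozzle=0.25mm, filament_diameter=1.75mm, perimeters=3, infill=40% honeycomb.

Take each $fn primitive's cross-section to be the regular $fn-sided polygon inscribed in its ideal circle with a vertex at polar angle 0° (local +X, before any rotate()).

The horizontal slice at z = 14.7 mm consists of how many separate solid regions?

At z = 14.7 mm: the r=9.5 cylinder contributes a regular 24-gon of circumradius 9.5; the 24×14 cube at (10, 4) contributes its full rectangle; the cube at (15.5, -0.5) is absent (z outside [3.5, 14.5]); Taking the union: the 2 present regions are separate (no shared area or edge), so areas and boundary lengths simply add and each stays a separate island — 2 connected regions. The result has 2 disconnected regions.

2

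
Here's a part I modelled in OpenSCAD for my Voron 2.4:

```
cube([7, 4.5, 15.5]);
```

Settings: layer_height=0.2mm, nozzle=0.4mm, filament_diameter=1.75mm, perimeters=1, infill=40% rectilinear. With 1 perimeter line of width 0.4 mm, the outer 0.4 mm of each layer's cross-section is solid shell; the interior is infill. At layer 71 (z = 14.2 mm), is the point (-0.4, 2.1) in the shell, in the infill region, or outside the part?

At z = 14.2 mm: the cube is present — its section is the full 7×4.5 rectangle. Overall, the cross-section is a single solid region. The nearest boundary edge runs (0.00, 4.50)→(0.00, 0.00); distance from the point to it = 0.40 mm. The point is not inside any of the regions above, so it lies outside the cross-section (0.40 mm from the nearest boundary).

outside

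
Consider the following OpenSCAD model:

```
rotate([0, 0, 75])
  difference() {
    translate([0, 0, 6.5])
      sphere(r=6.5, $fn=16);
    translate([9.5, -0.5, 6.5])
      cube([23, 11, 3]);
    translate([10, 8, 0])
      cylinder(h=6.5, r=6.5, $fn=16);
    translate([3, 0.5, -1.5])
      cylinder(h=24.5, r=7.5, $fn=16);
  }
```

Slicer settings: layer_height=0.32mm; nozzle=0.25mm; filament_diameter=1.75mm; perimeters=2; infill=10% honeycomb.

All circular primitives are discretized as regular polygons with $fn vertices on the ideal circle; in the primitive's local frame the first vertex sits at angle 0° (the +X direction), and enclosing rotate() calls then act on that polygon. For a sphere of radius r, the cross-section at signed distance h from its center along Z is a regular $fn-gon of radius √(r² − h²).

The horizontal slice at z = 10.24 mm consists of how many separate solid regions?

At z = 10.24 mm: the sphere: section is a regular 16-gon, circumradius = √(r²−h²) = √(6.5²−3.74²) = 5.316; the cube at (9.5, -0.5) does not reach this height (z outside [6.5, 9.5]); the cylinder at (10, 8) is not intersected at this z (z outside [0, 6.5]); the r=7.5 cylinder at (3, 0.5) gives a regular 16-gon of circumradius 7.5 (constant along its height); Taking the first minus the rest: starting from the r=6.5 sphere, the r=7.5 cylinder at (3, 0.5) partially overlaps it — only the 80.89 mm² overlap (of its 172.21 mm²) is removed, clipping the outline — 1 connected region; (rotated 75° about Z; rotation is an isometry so areas/perimeters/island counts are preserved). The result has 1 disconnected region.

1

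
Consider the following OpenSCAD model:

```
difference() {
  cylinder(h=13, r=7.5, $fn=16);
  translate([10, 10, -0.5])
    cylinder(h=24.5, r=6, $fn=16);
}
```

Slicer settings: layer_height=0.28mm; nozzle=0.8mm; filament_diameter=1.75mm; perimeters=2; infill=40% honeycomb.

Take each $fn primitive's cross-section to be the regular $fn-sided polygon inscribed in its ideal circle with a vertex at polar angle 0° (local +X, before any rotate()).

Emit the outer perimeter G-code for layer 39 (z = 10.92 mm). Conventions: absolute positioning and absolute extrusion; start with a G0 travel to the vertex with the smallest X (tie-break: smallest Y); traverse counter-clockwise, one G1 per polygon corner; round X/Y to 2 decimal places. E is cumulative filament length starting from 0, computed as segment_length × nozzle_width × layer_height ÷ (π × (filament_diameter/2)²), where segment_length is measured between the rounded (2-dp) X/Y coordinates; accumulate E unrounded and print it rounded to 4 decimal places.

At z = 10.92 mm: the cylinder: section is a regular 16-gon, circumradius r=7.5; the r=6 cylinder at (10, 10) gives a regular 16-gon of circumradius 6 (constant along its height); Subtracting the remaining from the first: starting from the r=7.5 cylinder, the r=6 cylinder at (10, 10) misses the remaining region (no effect) — 1 connected region. The outline is a single polygon with 16 vertices. Extrusion per mm of travel: 0.8 × 0.28 / (π × 0.875²) = 0.093128. Accumulating E over each segment gives final E = 4.3600.

G0 X-7.50 Y0.00 Z10.92
G1 X-6.93 Y-2.87 E0.2725
G1 X-5.30 Y-5.30 E0.5450
G1 X-2.87 Y-6.93 E0.8175
G1 X0.00 Y-7.50 E1.0900
G1 X2.87 Y-6.93 E1.3625
G1 X5.30 Y-5.30 E1.6350
G1 X6.93 Y-2.87 E1.9075
G1 X7.50 Y0.00 E2.1800
G1 X6.93 Y2.87 E2.4525
G1 X5.30 Y5.30 E2.7250
G1 X2.87 Y6.93 E2.9975
G1 X0.00 Y7.50 E3.2700
G1 X-2.87 Y6.93 E3.5425
G1 X-5.30 Y5.30 E3.8150
G1 X-6.93 Y2.87 E4.0875
G1 X-7.50 Y0.00 E4.3600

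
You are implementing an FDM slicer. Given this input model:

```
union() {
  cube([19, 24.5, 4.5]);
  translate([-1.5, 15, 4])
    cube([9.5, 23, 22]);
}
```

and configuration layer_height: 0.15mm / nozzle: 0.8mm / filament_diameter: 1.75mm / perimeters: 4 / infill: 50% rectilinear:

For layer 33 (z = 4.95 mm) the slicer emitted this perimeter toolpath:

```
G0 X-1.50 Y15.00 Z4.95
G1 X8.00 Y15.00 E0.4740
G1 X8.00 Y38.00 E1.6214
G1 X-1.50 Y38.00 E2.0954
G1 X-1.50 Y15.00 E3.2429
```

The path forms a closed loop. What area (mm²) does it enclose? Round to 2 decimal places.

Apply the shoelace formula to the sequence of (X, Y) vertices; enclosed area = 218.50 mm².

218.50 mm²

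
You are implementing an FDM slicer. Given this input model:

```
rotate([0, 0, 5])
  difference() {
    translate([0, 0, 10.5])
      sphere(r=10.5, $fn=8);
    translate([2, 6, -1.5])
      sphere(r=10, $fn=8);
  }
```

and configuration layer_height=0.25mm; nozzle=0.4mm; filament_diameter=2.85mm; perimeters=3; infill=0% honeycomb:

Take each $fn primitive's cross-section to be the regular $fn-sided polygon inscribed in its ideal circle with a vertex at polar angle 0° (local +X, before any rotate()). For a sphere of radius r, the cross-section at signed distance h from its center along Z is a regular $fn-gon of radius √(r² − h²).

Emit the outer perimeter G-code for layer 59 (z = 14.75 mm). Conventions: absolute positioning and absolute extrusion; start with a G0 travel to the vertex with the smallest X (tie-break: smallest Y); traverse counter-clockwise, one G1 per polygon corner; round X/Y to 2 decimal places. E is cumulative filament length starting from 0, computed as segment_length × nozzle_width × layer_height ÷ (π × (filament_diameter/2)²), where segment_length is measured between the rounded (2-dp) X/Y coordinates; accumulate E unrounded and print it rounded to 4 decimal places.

At z = 14.75 mm: the r=10.5 sphere contributes a regular 8-gon of circumradius √(10.5²−4.25²) = 9.601; the sphere at (2, 6) does not reach this height (|z−center|=16.250 > r=10); After the difference (first − rest): none of the subtracted shapes is present at this height, so the r=10.5 sphere is unchanged — 1 connected region; (whole slice rotated 5° about Z — lengths, areas and connectivity unchanged). The outline is a single polygon with 8 vertices. Extrusion per mm of travel: 0.4 × 0.25 / (π × 1.425²) = 0.015675. Accumulating E over each segment gives final E = 0.9215.

G0 X-9.56 Y-0.84 Z14.75
G1 X-6.17 Y-7.36 E0.1152
G1 X0.84 Y-9.56 E0.2304
G1 X7.36 Y-6.17 E0.3456
G1 X9.56 Y0.84 E0.4607
G1 X6.17 Y7.36 E0.5759
G1 X-0.84 Y9.56 E0.6911
G1 X-7.36 Y6.17 E0.8063
G1 X-9.56 Y-0.84 E0.9215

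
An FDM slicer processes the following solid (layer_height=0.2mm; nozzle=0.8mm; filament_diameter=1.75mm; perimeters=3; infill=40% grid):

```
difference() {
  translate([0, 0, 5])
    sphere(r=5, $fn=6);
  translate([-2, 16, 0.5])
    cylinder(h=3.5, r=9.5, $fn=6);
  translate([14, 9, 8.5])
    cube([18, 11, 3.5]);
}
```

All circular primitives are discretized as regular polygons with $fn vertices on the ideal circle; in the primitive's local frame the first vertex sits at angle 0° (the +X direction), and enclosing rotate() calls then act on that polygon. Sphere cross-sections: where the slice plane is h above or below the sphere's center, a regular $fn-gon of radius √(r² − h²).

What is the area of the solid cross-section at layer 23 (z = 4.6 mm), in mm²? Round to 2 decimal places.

At z = 4.6 mm: the r=5 sphere slices to a regular 6-gon of circumradius 4.984 (√(r²−h²) with h=0.4 from center) (area = (6/2)·4.984²·sin(360°/6) = 64.54 mm²); the cylinder at (-2, 16) is not intersected at this z (z outside [0.5, 4]); the cube at (14, 9) does not reach this height (z outside [8.5, 12]); Subtracting the remaining from the first: none of the subtracted shapes is present at this height, so the r=5 sphere is unchanged — area = 64.54 mm². Overall, the cross-section is a single solid region. Net area = 64.54 mm².

64.54 mm²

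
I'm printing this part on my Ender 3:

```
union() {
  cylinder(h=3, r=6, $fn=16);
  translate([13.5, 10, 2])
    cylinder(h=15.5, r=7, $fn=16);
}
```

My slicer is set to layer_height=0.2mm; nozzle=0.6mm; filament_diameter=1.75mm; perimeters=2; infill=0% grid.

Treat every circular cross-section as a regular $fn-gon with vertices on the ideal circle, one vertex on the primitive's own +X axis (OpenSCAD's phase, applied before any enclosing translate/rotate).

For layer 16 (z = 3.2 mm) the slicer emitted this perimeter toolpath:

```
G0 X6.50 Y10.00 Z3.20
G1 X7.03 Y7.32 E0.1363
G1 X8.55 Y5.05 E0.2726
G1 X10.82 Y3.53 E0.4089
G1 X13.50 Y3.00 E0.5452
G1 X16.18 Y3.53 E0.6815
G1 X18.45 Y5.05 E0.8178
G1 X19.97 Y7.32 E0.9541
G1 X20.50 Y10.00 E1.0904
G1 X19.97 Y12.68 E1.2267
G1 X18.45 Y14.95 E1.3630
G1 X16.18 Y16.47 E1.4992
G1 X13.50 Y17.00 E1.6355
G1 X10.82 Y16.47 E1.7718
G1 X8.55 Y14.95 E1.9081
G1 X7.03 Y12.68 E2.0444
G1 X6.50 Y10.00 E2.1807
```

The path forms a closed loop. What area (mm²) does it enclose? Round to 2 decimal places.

Apply the shoelace formula to the sequence of (X, Y) vertices; enclosed area = 150.08 mm².

150.08 mm²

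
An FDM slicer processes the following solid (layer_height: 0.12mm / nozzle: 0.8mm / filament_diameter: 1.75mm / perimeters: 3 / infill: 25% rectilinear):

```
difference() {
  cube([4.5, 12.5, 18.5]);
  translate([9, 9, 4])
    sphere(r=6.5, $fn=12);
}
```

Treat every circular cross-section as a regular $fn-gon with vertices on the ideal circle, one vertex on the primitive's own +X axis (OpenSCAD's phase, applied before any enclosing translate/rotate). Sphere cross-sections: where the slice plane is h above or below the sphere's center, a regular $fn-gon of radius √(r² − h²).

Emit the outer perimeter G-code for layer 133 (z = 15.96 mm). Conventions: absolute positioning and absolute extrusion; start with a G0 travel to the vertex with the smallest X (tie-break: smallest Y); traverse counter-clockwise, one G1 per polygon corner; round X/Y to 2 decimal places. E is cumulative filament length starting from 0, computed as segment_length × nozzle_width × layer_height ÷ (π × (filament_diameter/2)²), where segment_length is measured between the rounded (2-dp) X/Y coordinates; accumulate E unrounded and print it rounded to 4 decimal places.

At z = 15.96 mm: the 4.5×12.5 cube contributes its full rectangle; the sphere at (9, 9) is not intersected at this z (|z−center|=11.960 > r=6.5); Taking the first minus the rest: none of the subtracted shapes is present at this height, so the 4.5×12.5 cube is unchanged — 1 connected region. The outline is a single polygon with 4 vertices. Extrusion per mm of travel: 0.8 × 0.12 / (π × 0.875²) = 0.039912. Accumulating E over each segment gives final E = 1.3570.

G0 X0.00 Y0.00 Z15.96
G1 X4.50 Y0.00 E0.1796
G1 X4.50 Y12.50 E0.6785
G1 X0.00 Y12.50 E0.8581
G1 X0.00 Y0.00 E1.3570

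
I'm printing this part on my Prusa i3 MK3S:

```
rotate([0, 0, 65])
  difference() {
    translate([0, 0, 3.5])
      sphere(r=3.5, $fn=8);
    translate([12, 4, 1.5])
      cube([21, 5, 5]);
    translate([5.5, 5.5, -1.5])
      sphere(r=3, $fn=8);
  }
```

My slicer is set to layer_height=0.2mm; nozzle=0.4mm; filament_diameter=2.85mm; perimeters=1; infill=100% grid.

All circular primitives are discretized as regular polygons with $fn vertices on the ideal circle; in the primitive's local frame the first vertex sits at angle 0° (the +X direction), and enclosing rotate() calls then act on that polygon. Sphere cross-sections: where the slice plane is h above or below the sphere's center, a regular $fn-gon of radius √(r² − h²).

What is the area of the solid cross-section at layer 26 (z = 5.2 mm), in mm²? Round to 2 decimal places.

At z = 5.2 mm: the r=3.5 sphere slices to a regular 8-gon of circumradius 3.059 (√(r²−h²) with h=1.7 from center) (area = (8/2)·3.059²·sin(360°/8) = 26.47 mm²); the 21×5 cube at (12, 4) contributes its full rectangle (area 105.00 mm²); the sphere at (5.5, 5.5) is not intersected at this z (|z−center|=6.700 > r=3); After the difference (first − rest): starting from the r=3.5 sphere (26.47 mm²), the 21×5 cube at (12, 4) misses the remaining region (no effect) — area = 26.47 mm²; (rotated 65° about Z; rotation is an isometry so areas/perimeters/island counts are preserved). Overall, the cross-section is a single solid region. Net area = 26.47 mm².

26.47 mm²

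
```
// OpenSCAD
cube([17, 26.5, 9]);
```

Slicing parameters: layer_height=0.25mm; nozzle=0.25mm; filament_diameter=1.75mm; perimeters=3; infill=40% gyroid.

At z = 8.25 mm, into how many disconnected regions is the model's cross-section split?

1

At z = 8.25 mm: the cube is present — its section is the full 17×26.5 rectangle. The result has 1 disconnected region.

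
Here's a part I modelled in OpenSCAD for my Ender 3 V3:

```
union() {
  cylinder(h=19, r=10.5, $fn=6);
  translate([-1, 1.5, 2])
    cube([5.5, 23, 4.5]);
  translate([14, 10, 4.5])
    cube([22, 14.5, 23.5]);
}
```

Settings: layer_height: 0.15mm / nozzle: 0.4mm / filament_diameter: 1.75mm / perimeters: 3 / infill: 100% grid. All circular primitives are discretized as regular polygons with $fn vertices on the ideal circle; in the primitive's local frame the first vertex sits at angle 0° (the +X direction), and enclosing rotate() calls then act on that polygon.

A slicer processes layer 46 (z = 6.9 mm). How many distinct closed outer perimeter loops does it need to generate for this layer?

2

At z = 6.9 mm: the r=10.5 cylinder contributes a regular 6-gon of circumradius 10.5; the cube at (-1, 1.5) is not intersected at this z (z outside [2, 6.5]); the 22×14.5 cube at (14, 10) contributes its full rectangle; Combining (union): the 2 present regions are separate (no shared area or edge), so areas and boundary lengths simply add and each stays a separate island — 2 connected regions. The result has 2 disconnected regions.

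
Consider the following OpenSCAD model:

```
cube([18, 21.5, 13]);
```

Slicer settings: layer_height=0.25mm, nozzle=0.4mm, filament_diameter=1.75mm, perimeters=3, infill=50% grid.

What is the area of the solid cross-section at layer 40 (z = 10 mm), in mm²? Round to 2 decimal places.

At z = 10 mm: the 18×21.5 cube contributes its full rectangle (area 387.00 mm²). Overall, the cross-section is a single solid region. Net area = 387.00 mm².

387.00 mm²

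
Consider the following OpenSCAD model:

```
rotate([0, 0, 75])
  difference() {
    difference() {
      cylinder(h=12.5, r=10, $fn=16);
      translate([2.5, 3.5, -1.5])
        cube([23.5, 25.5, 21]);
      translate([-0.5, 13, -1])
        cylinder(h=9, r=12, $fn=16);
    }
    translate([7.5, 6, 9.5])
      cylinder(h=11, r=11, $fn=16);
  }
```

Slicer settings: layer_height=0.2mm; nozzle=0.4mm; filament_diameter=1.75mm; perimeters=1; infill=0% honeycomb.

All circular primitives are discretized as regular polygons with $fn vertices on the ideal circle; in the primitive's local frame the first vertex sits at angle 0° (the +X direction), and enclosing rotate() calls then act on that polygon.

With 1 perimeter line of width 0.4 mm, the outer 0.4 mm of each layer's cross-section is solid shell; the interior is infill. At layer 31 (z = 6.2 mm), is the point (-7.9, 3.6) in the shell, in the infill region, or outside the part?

outside

At z = 6.2 mm: the cylinder: section is a regular 16-gon, circumradius r=10; the 23.5×25.5 cube at (2.5, 3.5) contributes its full rectangle; the r=12 cylinder at (-0.5, 13) contributes a regular 16-gon of circumradius 12; Taking the first minus the rest: starting from the r=10 cylinder, the 23.5×25.5 cube at (2.5, 3.5) partially overlaps it — only the 27.13 mm² overlap (of its 599.25 mm²) is removed, clipping the outline; the r=12 cylinder at (-0.5, 13) partially overlaps it — only the 80.03 mm² overlap (of its 440.85 mm²) is removed, clipping the outline — 1 connected region; the cylinder at (7.5, 6) is absent (z outside [9.5, 20.5]); Subtracting the remaining from the first: none of the subtracted shapes is present at this height, so the result so far is unchanged — 1 connected region; (whole slice rotated 75° about Z — lengths, areas and connectivity unchanged). Overall, the cross-section is a single solid region. Undo the 75° rotation: the query point maps to (1.433, 8.563) in the un-rotated model frame. The nearest boundary edge runs (4.09, 1.91)→(6.47, 3.50); distance from the point to it = 7.01 mm. The point is not inside any of the regions above, so it lies outside the cross-section (7.01 mm from the nearest boundary).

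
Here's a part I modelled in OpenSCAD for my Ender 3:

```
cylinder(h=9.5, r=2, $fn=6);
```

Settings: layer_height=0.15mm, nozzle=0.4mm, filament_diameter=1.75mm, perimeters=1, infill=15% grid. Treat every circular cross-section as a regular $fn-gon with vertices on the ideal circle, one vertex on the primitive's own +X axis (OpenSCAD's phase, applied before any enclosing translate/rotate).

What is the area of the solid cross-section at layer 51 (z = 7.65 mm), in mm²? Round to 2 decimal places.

10.39 mm²

At z = 7.65 mm: the r=2 cylinder gives a regular 6-gon of circumradius 2 (constant along its height) (area = (6/2)·2.000²·sin(360°/6) = 10.39 mm²). Overall, the cross-section is a single solid region. Net area = 10.39 mm².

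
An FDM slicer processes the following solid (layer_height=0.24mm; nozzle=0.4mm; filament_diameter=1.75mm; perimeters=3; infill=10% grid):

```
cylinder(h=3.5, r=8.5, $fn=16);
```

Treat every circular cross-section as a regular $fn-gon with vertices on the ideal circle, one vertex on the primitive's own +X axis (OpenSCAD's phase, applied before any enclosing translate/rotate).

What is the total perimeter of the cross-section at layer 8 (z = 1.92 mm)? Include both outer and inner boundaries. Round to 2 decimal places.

53.06 mm

At z = 1.92 mm: the r=8.5 cylinder gives a regular 16-gon of circumradius 8.5 (constant along its height) (perimeter = 2·16·8.500·sin(180°/16) = 53.06 mm). Overall, the cross-section is a single solid region. Total boundary length (outer) = 53.06 mm.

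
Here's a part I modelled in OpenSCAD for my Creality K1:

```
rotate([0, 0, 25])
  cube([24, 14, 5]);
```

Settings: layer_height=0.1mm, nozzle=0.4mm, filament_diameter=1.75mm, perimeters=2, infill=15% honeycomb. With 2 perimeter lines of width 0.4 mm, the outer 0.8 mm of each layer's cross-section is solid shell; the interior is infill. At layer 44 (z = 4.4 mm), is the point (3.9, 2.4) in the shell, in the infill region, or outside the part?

At z = 4.4 mm: the 24×14 cube contributes its full rectangle; (rotated 25° about Z; rotation is an isometry so areas/perimeters/island counts are preserved). Overall, the cross-section is a single solid region. Undo the 25° rotation: the query point maps to (4.549, 0.527) in the un-rotated model frame. The nearest boundary edge runs (0.00, 0.00)→(24.00, 0.00); distance from the point to it = 0.53 mm. The point is inside the cross-section, 0.53 mm from the nearest boundary — within the 0.8 mm shell band (2 × 0.4).

shell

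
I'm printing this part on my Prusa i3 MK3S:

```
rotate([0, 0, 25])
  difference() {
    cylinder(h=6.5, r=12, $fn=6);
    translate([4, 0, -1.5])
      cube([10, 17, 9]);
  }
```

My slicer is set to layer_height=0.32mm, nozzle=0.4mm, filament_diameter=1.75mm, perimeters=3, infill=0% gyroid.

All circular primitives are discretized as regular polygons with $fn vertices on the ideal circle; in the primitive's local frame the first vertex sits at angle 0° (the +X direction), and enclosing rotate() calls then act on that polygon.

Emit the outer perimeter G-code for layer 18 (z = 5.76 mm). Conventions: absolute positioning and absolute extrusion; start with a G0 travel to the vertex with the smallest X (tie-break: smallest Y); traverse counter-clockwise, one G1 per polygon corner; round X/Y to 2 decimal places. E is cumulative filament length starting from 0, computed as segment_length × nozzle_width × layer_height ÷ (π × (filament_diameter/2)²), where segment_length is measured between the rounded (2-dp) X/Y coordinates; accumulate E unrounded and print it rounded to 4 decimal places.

At z = 5.76 mm: the cylinder: section is a regular 6-gon, circumradius r=12; the 10×17 cube at (4, 0) contributes its full rectangle; Subtracting the remaining from the first: starting from the r=12 cylinder, the 10×17 cube at (4, 0) partially overlaps it — only the 51.96 mm² overlap (of its 170.00 mm²) is removed, clipping the outline — 1 connected region; (whole slice rotated 25° about Z — lengths, areas and connectivity unchanged). The outline is a single polygon with 7 vertices. Extrusion per mm of travel: 0.4 × 0.32 / (π × 0.875²) = 0.053216. Accumulating E over each segment gives final E = 4.0651.

G0 X-10.88 Y-5.07 Z5.76
G1 X-1.05 Y-11.95 E0.6385
G1 X9.83 Y-6.88 E1.2773
G1 X10.88 Y5.07 E1.9157
G1 X3.63 Y1.69 E2.3414
G1 X-0.77 Y11.11 E2.8946
G1 X-9.83 Y6.88 E3.4267
G1 X-10.88 Y-5.07 E4.0651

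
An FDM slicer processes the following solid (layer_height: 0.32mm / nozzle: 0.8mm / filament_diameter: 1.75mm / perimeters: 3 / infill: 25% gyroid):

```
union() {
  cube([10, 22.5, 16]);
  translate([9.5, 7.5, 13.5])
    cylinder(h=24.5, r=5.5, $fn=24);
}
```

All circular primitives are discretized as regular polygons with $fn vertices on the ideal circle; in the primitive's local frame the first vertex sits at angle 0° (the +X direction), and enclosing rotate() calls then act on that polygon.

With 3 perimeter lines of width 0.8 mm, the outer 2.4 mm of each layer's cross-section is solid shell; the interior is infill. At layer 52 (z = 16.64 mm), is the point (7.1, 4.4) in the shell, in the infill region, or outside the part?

At z = 16.64 mm: the cube is absent (z outside [0, 16]); the cylinder at (9.5, 7.5): section is a regular 24-gon, circumradius r=5.5; Taking the union: only the r=5.5 cylinder at (9.5, 7.5) is present, so the union is just that shape — 1 connected region. Overall, the cross-section is a single solid region. The nearest boundary edge runs (5.61, 3.61)→(6.75, 2.74); distance from the point to it = 1.53 mm. The point is inside the cross-section, 1.53 mm from the nearest boundary — within the 2.4 mm shell band (3 × 0.8).

shell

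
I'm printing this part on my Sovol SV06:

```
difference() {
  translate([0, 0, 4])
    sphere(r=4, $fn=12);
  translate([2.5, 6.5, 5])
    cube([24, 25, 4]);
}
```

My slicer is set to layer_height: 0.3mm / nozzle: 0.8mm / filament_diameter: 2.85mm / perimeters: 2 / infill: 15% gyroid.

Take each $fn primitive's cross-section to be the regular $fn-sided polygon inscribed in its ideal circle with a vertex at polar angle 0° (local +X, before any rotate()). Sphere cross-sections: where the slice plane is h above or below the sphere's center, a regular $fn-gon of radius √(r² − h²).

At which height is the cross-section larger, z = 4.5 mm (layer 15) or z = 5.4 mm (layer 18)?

layer 15 (z = 4.5 mm)

Layer 15 (z = 4.5): the r=4 sphere slices to a regular 12-gon of circumradius 3.969 (√(r²−h²) with h=0.5 from center) (area = (12/2)·3.969²·sin(360°/12) = 47.25 mm²); the cube at (2.5, 6.5) is not intersected at this z (z outside [5, 9]); Subtracting the remaining from the first: none of the subtracted shapes is present at this height, so the r=4 sphere is unchanged — area = 47.25 mm². So its area = 47.25 mm². Layer 18 (z = 5.4): the r=4 sphere contributes a regular 12-gon of circumradius √(4²−1.4²) = 3.747 (area = (12/2)·3.747²·sin(360°/12) = 42.12 mm²); the cube at (2.5, 6.5) (footprint 24×25) is included at this height (area 600.00 mm²); After the difference (first − rest): starting from the r=4 sphere (42.12 mm²), the 24×25 cube at (2.5, 6.5) misses the remaining region (no effect) — area = 42.12 mm². So its area = 42.12 mm². Layer 15 is larger (47.25 vs 42.12 mm²).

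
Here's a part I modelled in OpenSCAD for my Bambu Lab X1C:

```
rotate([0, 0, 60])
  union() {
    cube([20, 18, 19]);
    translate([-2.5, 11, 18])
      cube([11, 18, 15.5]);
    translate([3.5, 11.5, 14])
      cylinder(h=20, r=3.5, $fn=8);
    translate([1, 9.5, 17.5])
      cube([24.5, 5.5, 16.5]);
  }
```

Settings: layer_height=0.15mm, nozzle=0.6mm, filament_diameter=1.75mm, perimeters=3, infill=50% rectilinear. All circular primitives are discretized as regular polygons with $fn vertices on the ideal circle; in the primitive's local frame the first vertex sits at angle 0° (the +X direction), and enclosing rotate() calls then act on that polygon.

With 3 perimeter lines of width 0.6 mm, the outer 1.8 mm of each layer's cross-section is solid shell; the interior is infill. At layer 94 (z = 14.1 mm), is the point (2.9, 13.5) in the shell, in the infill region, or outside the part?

At z = 14.1 mm: the cube is present — its section is the full 20×18 rectangle; the cube at (-2.5, 11) does not reach this height (z outside [18, 33.5]); the cylinder at (3.5, 11.5): section is a regular 8-gon, circumradius r=3.5; the cube at (1, 9.5) does not reach this height (z outside [17.5, 34]); Merging all regions: the r=3.5 cylinder at (3.5, 11.5) lies entirely inside the 20×18 cube, so the union is just the 20×18 cube — 1 connected region; (whole slice rotated 60° about Z — lengths, areas and connectivity unchanged). Overall, the cross-section is a single solid region. Undo the 60° rotation: the query point maps to (13.141, 4.239) in the un-rotated model frame. The nearest boundary edge runs (20.00, 0.00)→(0.00, 0.00); distance from the point to it = 4.24 mm. The point is inside the cross-section and 4.24 mm from the nearest boundary — more than the 1.8 mm shell width (3 × 0.6), so it's in the infill interior.

infill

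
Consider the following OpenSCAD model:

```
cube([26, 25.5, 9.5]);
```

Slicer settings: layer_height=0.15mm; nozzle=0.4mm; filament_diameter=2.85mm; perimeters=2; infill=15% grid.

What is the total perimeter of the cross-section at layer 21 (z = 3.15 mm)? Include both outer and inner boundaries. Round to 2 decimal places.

At z = 3.15 mm: the cube (footprint 26×25.5) is included at this height (perimeter 103.00 mm). Overall, the cross-section is a single solid region. Total boundary length (outer) = 103.00 mm.

103.00 mm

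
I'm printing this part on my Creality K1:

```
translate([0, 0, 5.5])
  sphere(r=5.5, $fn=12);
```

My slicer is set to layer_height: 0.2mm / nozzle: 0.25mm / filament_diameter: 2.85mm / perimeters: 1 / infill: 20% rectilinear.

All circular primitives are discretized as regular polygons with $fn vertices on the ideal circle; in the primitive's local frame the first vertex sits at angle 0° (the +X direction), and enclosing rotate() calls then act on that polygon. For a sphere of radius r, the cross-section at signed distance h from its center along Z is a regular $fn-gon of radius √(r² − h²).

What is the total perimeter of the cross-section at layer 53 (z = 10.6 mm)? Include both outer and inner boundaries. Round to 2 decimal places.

12.79 mm

At z = 10.6 mm: the r=5.5 sphere slices to a regular 12-gon of circumradius 2.059 (√(r²−h²) with h=5.1 from center) (perimeter = 2·12·2.059·sin(180°/12) = 12.79 mm). Overall, the cross-section is a single solid region. Total boundary length (outer) = 12.79 mm.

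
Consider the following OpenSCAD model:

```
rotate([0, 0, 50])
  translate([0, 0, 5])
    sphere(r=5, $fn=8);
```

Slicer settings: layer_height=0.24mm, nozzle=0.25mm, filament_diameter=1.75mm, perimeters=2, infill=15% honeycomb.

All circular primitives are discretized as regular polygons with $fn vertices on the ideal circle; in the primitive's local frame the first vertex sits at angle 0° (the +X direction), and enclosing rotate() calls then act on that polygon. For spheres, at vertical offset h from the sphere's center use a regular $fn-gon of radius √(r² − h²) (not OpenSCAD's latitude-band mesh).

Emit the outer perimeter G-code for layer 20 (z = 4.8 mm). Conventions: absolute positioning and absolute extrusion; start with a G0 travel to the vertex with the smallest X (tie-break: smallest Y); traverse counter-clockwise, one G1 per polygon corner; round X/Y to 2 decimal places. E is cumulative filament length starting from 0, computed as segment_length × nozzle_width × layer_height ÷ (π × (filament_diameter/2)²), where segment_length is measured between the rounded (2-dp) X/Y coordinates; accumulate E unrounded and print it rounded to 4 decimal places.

G0 X-4.98 Y-0.44 Z4.80
G1 X-3.21 Y-3.83 E0.0954
G1 X0.44 Y-4.98 E0.1909
G1 X3.83 Y-3.21 E0.2863
G1 X4.98 Y0.44 E0.3817
G1 X3.21 Y3.83 E0.4771
G1 X-0.44 Y4.98 E0.5726
G1 X-3.83 Y3.21 E0.6680
G1 X-4.98 Y-0.44 E0.7634

At z = 4.8 mm: the r=5 sphere slices to a regular 8-gon of circumradius 4.996 (√(r²−h²) with h=0.2 from center); (rotated 50° about Z; rotation is an isometry so areas/perimeters/island counts are preserved). The outline is a single polygon with 8 vertices. Extrusion per mm of travel: 0.25 × 0.24 / (π × 0.875²) = 0.024945. Accumulating E over each segment gives final E = 0.7634.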